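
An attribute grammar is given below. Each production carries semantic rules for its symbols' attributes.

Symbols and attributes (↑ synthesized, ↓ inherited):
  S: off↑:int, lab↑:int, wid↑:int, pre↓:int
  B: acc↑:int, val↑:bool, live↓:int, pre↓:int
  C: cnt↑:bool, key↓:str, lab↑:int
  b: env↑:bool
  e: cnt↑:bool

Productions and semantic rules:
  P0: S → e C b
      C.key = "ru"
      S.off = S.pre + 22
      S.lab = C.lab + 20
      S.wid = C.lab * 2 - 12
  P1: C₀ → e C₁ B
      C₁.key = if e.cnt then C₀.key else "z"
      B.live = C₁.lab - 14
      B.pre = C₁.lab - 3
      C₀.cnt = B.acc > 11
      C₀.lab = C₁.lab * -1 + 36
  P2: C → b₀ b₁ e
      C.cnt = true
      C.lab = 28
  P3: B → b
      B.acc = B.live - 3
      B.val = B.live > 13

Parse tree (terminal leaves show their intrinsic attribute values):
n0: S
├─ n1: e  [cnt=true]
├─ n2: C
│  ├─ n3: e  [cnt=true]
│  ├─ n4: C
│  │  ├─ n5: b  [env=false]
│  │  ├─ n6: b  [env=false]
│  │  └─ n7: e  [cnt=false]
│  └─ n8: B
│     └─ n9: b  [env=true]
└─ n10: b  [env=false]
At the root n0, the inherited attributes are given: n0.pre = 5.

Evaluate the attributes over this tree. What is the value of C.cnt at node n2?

1. n0.pre = 5  [given at root]
2. n1.cnt = true  [terminal]
3. n2.key = "ru"  ["ru"]
4. n3.cnt = true  [terminal]
5. n4.key = "ru"  [if e.cnt then C₀.key else "z"]
6. n5.env = false  [terminal]
7. n6.env = false  [terminal]
8. n7.cnt = false  [terminal]
9. n4.cnt = true  [true]
10. n4.lab = 28  [28]
11. n8.live = 14  [C₁.lab - 14]
12. n8.pre = 25  [C₁.lab - 3]
13. n9.env = true  [terminal]
14. n8.acc = 11  [B.live - 3]
15. n8.val = true  [B.live > 13]
16. n2.cnt = false  [B.acc > 11]
17. n2.lab = 8  [C₁.lab * -1 + 36]
18. n10.env = false  [terminal]
19. n0.off = 27  [S.pre + 22]
20. n0.lab = 28  [C.lab + 20]
21. n0.wid = 4  [C.lab * 2 - 12]

false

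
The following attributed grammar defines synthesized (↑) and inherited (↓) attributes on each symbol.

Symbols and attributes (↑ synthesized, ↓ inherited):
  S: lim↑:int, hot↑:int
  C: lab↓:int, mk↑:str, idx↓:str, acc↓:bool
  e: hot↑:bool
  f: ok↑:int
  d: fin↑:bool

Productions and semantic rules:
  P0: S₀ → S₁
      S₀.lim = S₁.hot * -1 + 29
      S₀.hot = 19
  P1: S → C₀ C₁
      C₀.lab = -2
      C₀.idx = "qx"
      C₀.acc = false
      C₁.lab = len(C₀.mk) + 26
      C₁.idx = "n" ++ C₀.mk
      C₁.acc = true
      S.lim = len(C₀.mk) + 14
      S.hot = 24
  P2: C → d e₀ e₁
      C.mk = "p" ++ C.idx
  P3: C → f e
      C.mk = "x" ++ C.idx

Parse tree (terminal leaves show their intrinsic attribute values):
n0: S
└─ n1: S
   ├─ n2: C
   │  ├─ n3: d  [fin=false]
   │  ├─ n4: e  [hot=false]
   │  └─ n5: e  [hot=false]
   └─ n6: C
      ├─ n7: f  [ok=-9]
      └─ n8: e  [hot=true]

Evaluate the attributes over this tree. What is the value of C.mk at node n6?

"xnpqx"

1. n2.lab = -2  [-2]
2. n2.idx = "qx"  ["qx"]
3. n2.acc = false  [false]
4. n3.fin = false  [terminal]
5. n4.hot = false  [terminal]
6. n5.hot = false  [terminal]
7. n2.mk = "pqx"  ["p" ++ C.idx]
8. n6.lab = 29  [len(C₀.mk) + 26]
9. n6.idx = "npqx"  ["n" ++ C₀.mk]
10. n6.acc = true  [true]
11. n7.ok = -9  [terminal]
12. n8.hot = true  [terminal]
13. n6.mk = "xnpqx"  ["x" ++ C.idx]
14. n1.lim = 17  [len(C₀.mk) + 14]
15. n1.hot = 24  [24]
16. n0.lim = 5  [S₁.hot * -1 + 29]
17. n0.hot = 19  [19]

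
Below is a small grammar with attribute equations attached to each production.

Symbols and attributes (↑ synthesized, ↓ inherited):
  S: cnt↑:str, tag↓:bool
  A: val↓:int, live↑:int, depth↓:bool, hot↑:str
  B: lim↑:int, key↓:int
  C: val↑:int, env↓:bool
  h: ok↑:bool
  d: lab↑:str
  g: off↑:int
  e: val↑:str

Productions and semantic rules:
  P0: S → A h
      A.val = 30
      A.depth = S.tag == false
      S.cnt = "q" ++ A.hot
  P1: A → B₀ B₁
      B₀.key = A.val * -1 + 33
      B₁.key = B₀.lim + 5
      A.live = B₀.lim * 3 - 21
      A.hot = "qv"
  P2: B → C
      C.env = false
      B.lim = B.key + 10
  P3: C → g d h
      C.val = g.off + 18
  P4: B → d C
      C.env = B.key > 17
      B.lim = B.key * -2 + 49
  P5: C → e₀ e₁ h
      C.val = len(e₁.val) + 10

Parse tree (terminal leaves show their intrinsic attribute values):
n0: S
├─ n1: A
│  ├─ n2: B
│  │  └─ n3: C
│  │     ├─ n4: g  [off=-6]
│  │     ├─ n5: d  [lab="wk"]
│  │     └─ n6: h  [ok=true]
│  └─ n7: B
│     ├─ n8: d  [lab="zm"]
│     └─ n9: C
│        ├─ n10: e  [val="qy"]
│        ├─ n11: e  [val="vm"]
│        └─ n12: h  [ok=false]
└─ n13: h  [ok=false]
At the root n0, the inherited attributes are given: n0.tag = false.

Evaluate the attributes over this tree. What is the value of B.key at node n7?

1. n0.tag = false  [given at root]
2. n1.val = 30  [30]
3. n1.depth = true  [S.tag == false]
4. n2.key = 3  [A.val * -1 + 33]
5. n3.env = false  [false]
6. n4.off = -6  [terminal]
7. n5.lab = "wk"  [terminal]
8. n6.ok = true  [terminal]
9. n3.val = 12  [g.off + 18]
10. n2.lim = 13  [B.key + 10]
11. n7.key = 18  [B₀.lim + 5]
12. n8.lab = "zm"  [terminal]
13. n9.env = true  [B.key > 17]
14. n10.val = "qy"  [terminal]
15. n11.val = "vm"  [terminal]
16. n12.ok = false  [terminal]
17. n9.val = 12  [len(e₁.val) + 10]
18. n7.lim = 13  [B.key * -2 + 49]
19. n1.live = 18  [B₀.lim * 3 - 21]
20. n1.hot = "qv"  ["qv"]
21. n13.ok = false  [terminal]
22. n0.cnt = "qqv"  ["q" ++ A.hot]

18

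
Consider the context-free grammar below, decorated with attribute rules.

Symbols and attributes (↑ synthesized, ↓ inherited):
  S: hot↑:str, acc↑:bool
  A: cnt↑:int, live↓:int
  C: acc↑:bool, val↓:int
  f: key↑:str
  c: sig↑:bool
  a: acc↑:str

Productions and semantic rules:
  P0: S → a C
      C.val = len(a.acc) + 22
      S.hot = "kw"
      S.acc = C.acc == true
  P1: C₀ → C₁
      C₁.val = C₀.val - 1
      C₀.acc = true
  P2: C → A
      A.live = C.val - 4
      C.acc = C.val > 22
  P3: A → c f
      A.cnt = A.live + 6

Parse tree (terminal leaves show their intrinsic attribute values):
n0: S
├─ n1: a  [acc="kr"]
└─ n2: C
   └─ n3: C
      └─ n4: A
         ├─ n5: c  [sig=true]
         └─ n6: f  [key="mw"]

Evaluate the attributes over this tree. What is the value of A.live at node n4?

1. n1.acc = "kr"  [terminal]
2. n2.val = 24  [len(a.acc) + 22]
3. n3.val = 23  [C₀.val - 1]
4. n4.live = 19  [C.val - 4]
5. n5.sig = true  [terminal]
6. n6.key = "mw"  [terminal]
7. n4.cnt = 25  [A.live + 6]
8. n3.acc = true  [C.val > 22]
9. n2.acc = true  [true]
10. n0.hot = "kw"  ["kw"]
11. n0.acc = true  [C.acc == true]

19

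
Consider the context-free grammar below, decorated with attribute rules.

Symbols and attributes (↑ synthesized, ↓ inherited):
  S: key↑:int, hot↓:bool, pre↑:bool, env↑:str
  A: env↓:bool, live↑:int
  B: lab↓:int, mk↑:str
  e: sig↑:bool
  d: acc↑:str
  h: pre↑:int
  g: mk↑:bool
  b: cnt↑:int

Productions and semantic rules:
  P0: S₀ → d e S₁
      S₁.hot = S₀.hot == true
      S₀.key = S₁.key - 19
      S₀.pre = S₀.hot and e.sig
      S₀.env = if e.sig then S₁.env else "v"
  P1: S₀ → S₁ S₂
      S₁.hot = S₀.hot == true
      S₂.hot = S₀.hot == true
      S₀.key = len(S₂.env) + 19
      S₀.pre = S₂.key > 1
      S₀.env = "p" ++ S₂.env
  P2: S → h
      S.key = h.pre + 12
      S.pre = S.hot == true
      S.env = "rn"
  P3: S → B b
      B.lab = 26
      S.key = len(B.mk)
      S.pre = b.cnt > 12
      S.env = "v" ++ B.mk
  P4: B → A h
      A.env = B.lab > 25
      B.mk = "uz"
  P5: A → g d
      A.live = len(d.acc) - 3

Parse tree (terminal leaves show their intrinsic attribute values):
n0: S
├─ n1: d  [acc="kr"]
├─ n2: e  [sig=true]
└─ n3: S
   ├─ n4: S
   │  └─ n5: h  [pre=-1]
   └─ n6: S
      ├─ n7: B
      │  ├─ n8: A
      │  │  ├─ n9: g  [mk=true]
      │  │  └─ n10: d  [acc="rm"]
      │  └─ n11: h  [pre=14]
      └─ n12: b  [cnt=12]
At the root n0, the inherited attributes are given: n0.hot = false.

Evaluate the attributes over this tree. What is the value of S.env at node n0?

"pvuz"

1. n0.hot = false  [given at root]
2. n1.acc = "kr"  [terminal]
3. n2.sig = true  [terminal]
4. n3.hot = false  [S₀.hot == true]
5. n4.hot = false  [S₀.hot == true]
6. n5.pre = -1  [terminal]
7. n4.key = 11  [h.pre + 12]
8. n4.pre = false  [S.hot == true]
9. n4.env = "rn"  ["rn"]
10. n6.hot = false  [S₀.hot == true]
11. n7.lab = 26  [26]
12. n8.env = true  [B.lab > 25]
13. n9.mk = true  [terminal]
14. n10.acc = "rm"  [terminal]
15. n8.live = -1  [len(d.acc) - 3]
16. n11.pre = 14  [terminal]
17. n7.mk = "uz"  ["uz"]
18. n12.cnt = 12  [terminal]
19. n6.key = 2  [len(B.mk)]
20. n6.pre = false  [b.cnt > 12]
21. n6.env = "vuz"  ["v" ++ B.mk]
22. n3.key = 22  [len(S₂.env) + 19]
23. n3.pre = true  [S₂.key > 1]
24. n3.env = "pvuz"  ["p" ++ S₂.env]
25. n0.key = 3  [S₁.key - 19]
26. n0.pre = false  [S₀.hot and e.sig]
27. n0.env = "pvuz"  [if e.sig then S₁.env else "v"]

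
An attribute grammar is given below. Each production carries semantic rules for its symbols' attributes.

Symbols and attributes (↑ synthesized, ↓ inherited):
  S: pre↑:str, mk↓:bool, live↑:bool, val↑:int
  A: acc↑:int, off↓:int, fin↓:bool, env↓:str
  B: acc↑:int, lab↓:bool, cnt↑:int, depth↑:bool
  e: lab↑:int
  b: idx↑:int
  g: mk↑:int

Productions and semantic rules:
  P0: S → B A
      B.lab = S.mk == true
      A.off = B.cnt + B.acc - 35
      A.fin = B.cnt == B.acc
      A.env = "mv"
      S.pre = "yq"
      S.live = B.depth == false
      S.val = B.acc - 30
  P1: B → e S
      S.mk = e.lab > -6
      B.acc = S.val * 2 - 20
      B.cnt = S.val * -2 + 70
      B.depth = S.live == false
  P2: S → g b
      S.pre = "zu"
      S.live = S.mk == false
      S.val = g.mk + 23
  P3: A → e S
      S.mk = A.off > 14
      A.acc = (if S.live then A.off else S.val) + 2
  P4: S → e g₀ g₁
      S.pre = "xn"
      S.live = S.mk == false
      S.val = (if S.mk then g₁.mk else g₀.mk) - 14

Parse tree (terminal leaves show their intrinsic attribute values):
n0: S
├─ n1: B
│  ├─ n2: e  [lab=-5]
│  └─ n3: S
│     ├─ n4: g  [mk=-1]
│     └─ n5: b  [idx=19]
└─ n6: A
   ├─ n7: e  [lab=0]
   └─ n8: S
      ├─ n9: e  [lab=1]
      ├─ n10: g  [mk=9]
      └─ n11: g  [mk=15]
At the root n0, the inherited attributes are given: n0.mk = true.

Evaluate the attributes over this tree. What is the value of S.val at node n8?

1. n0.mk = true  [given at root]
2. n1.lab = true  [S.mk == true]
3. n2.lab = -5  [terminal]
4. n3.mk = true  [e.lab > -6]
5. n4.mk = -1  [terminal]
6. n5.idx = 19  [terminal]
7. n3.pre = "zu"  ["zu"]
8. n3.live = false  [S.mk == false]
9. n3.val = 22  [g.mk + 23]
10. n1.acc = 24  [S.val * 2 - 20]
11. n1.cnt = 26  [S.val * -2 + 70]
12. n1.depth = true  [S.live == false]
13. n6.off = 15  [B.cnt + B.acc - 35]
14. n6.fin = false  [B.cnt == B.acc]
15. n6.env = "mv"  ["mv"]
16. n7.lab = 0  [terminal]
17. n8.mk = true  [A.off > 14]
18. n9.lab = 1  [terminal]
19. n10.mk = 9  [terminal]
20. n11.mk = 15  [terminal]
21. n8.pre = "xn"  ["xn"]
22. n8.live = false  [S.mk == false]
23. n8.val = 1  [(if S.mk then g₁.mk else g₀.mk) - 14]
24. n6.acc = 3  [(if S.live then A.off else S.val) + 2]
25. n0.pre = "yq"  ["yq"]
26. n0.live = false  [B.depth == false]
27. n0.val = -6  [B.acc - 30]

1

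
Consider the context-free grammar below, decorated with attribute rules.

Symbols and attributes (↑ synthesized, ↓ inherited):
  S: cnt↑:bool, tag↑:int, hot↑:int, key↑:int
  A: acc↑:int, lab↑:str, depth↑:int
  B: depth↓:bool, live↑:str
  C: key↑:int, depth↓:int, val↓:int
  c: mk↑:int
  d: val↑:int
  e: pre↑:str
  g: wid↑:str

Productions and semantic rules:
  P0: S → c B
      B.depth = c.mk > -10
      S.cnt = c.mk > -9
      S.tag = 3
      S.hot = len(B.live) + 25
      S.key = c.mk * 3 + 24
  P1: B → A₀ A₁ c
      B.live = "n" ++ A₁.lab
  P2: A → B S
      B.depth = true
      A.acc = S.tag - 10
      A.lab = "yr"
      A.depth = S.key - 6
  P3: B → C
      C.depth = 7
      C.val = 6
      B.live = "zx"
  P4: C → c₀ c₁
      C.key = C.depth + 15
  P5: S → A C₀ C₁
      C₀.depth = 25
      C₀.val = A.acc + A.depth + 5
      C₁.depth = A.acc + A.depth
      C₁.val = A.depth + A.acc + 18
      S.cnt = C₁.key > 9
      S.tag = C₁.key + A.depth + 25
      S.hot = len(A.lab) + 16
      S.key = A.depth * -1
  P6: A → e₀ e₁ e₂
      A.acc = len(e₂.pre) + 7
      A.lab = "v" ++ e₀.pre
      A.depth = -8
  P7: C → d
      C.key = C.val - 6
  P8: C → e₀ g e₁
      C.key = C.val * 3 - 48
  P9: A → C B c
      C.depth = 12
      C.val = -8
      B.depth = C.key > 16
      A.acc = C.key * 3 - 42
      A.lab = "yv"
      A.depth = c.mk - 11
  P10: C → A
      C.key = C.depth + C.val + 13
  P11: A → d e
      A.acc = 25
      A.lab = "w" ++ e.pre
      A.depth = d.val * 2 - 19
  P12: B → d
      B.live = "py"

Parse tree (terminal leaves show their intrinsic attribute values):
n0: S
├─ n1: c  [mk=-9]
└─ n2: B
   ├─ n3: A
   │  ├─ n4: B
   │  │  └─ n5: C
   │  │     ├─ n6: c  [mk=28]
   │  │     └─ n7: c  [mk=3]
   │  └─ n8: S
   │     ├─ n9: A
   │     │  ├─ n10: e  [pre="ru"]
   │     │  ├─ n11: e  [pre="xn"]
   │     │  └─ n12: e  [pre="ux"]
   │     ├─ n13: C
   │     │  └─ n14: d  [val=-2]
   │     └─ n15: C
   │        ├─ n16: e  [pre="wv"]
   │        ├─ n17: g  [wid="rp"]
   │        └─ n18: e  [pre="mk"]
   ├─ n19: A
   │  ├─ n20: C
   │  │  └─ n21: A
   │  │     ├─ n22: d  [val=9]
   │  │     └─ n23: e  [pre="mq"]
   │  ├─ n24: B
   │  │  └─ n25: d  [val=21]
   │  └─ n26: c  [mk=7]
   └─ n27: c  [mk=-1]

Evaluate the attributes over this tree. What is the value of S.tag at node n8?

26

1. n1.mk = -9  [terminal]
2. n2.depth = true  [c.mk > -10]
3. n4.depth = true  [true]
4. n5.depth = 7  [7]
5. n5.val = 6  [6]
6. n6.mk = 28  [terminal]
7. n7.mk = 3  [terminal]
8. n5.key = 22  [C.depth + 15]
9. n4.live = "zx"  ["zx"]
10. n10.pre = "ru"  [terminal]
11. n11.pre = "xn"  [terminal]
12. n12.pre = "ux"  [terminal]
13. n9.acc = 9  [len(e₂.pre) + 7]
14. n9.lab = "vru"  ["v" ++ e₀.pre]
15. n9.depth = -8  [-8]
16. n13.depth = 25  [25]
17. n13.val = 6  [A.acc + A.depth + 5]
18. n14.val = -2  [terminal]
19. n13.key = 0  [C.val - 6]
20. n15.depth = 1  [A.acc + A.depth]
21. n15.val = 19  [A.depth + A.acc + 18]
22. n16.pre = "wv"  [terminal]
23. n17.wid = "rp"  [terminal]
24. n18.pre = "mk"  [terminal]
25. n15.key = 9  [C.val * 3 - 48]
26. n8.cnt = false  [C₁.key > 9]
27. n8.tag = 26  [C₁.key + A.depth + 25]
28. n8.hot = 19  [len(A.lab) + 16]
29. n8.key = 8  [A.depth * -1]
30. n3.acc = 16  [S.tag - 10]
31. n3.lab = "yr"  ["yr"]
32. n3.depth = 2  [S.key - 6]
33. n20.depth = 12  [12]
34. n20.val = -8  [-8]
35. n22.val = 9  [terminal]
36. n23.pre = "mq"  [terminal]
37. n21.acc = 25  [25]
38. n21.lab = "wmq"  ["w" ++ e.pre]
39. n21.depth = -1  [d.val * 2 - 19]
40. n20.key = 17  [C.depth + C.val + 13]
41. n24.depth = true  [C.key > 16]
42. n25.val = 21  [terminal]
43. n24.live = "py"  ["py"]
44. n26.mk = 7  [terminal]
45. n19.acc = 9  [C.key * 3 - 42]
46. n19.lab = "yv"  ["yv"]
47. n19.depth = -4  [c.mk - 11]
48. n27.mk = -1  [terminal]
49. n2.live = "nyv"  ["n" ++ A₁.lab]
50. n0.cnt = false  [c.mk > -9]
51. n0.tag = 3  [3]
52. n0.hot = 28  [len(B.live) + 25]
53. n0.key = -3  [c.mk * 3 + 24]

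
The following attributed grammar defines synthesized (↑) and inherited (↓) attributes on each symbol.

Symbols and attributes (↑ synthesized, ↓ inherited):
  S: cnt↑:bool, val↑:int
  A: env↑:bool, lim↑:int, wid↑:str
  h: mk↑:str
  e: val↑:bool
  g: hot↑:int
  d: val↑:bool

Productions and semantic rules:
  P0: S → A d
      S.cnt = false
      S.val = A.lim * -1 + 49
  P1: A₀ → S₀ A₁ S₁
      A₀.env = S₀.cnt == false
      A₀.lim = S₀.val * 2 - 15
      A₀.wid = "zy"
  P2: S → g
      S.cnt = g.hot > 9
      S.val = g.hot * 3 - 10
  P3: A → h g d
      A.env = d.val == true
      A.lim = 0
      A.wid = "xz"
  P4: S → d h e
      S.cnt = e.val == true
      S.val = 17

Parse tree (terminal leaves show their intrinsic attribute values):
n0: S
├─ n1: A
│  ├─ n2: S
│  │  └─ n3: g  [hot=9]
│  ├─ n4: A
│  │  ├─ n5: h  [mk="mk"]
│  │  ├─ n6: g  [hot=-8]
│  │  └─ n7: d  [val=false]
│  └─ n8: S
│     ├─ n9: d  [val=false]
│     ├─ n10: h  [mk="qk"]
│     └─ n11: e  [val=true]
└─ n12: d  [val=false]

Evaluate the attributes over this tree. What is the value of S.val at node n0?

1. n3.hot = 9  [terminal]
2. n2.cnt = false  [g.hot > 9]
3. n2.val = 17  [g.hot * 3 - 10]
4. n5.mk = "mk"  [terminal]
5. n6.hot = -8  [terminal]
6. n7.val = false  [terminal]
7. n4.env = false  [d.val == true]
8. n4.lim = 0  [0]
9. n4.wid = "xz"  ["xz"]
10. n9.val = false  [terminal]
11. n10.mk = "qk"  [terminal]
12. n11.val = true  [terminal]
13. n8.cnt = true  [e.val == true]
14. n8.val = 17  [17]
15. n1.env = true  [S₀.cnt == false]
16. n1.lim = 19  [S₀.val * 2 - 15]
17. n1.wid = "zy"  ["zy"]
18. n12.val = false  [terminal]
19. n0.cnt = false  [false]
20. n0.val = 30  [A.lim * -1 + 49]

30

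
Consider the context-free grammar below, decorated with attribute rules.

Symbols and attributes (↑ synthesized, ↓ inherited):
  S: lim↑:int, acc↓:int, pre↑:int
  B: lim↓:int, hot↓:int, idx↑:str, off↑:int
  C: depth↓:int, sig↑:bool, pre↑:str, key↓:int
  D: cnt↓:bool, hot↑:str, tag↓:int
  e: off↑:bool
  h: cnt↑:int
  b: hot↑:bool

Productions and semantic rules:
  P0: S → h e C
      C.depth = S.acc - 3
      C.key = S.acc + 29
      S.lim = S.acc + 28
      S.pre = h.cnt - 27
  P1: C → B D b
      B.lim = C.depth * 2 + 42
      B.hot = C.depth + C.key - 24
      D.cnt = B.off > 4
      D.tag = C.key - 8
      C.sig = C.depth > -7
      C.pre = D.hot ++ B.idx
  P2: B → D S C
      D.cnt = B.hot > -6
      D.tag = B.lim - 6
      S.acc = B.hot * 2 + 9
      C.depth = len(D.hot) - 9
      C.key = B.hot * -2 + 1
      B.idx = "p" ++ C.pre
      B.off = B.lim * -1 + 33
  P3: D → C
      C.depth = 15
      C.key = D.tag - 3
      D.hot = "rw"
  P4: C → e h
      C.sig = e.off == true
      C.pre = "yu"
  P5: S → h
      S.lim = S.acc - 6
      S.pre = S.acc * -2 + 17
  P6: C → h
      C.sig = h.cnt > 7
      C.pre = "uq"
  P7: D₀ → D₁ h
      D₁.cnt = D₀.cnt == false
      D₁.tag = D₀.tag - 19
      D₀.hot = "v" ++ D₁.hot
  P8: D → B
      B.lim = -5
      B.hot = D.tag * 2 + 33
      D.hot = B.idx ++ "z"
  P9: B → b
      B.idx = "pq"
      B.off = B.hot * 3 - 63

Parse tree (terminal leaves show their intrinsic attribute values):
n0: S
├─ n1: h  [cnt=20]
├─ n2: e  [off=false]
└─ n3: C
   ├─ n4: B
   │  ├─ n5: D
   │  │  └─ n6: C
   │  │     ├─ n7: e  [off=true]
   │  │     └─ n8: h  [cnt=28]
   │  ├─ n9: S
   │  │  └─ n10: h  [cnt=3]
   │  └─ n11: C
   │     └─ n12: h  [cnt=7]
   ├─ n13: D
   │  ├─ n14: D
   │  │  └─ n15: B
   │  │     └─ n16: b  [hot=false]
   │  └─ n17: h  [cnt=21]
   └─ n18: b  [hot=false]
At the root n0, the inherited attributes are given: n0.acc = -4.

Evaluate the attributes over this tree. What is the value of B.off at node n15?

1. n0.acc = -4  [given at root]
2. n1.cnt = 20  [terminal]
3. n2.off = false  [terminal]
4. n3.depth = -7  [S.acc - 3]
5. n3.key = 25  [S.acc + 29]
6. n4.lim = 28  [C.depth * 2 + 42]
7. n4.hot = -6  [C.depth + C.key - 24]
8. n5.cnt = false  [B.hot > -6]
9. n5.tag = 22  [B.lim - 6]
10. n6.depth = 15  [15]
11. n6.key = 19  [D.tag - 3]
12. n7.off = true  [terminal]
13. n8.cnt = 28  [terminal]
14. n6.sig = true  [e.off == true]
15. n6.pre = "yu"  ["yu"]
16. n5.hot = "rw"  ["rw"]
17. n9.acc = -3  [B.hot * 2 + 9]
18. n10.cnt = 3  [terminal]
19. n9.lim = -9  [S.acc - 6]
20. n9.pre = 23  [S.acc * -2 + 17]
21. n11.depth = -7  [len(D.hot) - 9]
22. n11.key = 13  [B.hot * -2 + 1]
23. n12.cnt = 7  [terminal]
24. n11.sig = false  [h.cnt > 7]
25. n11.pre = "uq"  ["uq"]
26. n4.idx = "puq"  ["p" ++ C.pre]
27. n4.off = 5  [B.lim * -1 + 33]
28. n13.cnt = true  [B.off > 4]
29. n13.tag = 17  [C.key - 8]
30. n14.cnt = false  [D₀.cnt == false]
31. n14.tag = -2  [D₀.tag - 19]
32. n15.lim = -5  [-5]
33. n15.hot = 29  [D.tag * 2 + 33]
34. n16.hot = false  [terminal]
35. n15.idx = "pq"  ["pq"]
36. n15.off = 24  [B.hot * 3 - 63]
37. n14.hot = "pqz"  [B.idx ++ "z"]
38. n17.cnt = 21  [terminal]
39. n13.hot = "vpqz"  ["v" ++ D₁.hot]
40. n18.hot = false  [terminal]
41. n3.sig = false  [C.depth > -7]
42. n3.pre = "vpqzpuq"  [D.hot ++ B.idx]
43. n0.lim = 24  [S.acc + 28]
44. n0.pre = -7  [h.cnt - 27]

24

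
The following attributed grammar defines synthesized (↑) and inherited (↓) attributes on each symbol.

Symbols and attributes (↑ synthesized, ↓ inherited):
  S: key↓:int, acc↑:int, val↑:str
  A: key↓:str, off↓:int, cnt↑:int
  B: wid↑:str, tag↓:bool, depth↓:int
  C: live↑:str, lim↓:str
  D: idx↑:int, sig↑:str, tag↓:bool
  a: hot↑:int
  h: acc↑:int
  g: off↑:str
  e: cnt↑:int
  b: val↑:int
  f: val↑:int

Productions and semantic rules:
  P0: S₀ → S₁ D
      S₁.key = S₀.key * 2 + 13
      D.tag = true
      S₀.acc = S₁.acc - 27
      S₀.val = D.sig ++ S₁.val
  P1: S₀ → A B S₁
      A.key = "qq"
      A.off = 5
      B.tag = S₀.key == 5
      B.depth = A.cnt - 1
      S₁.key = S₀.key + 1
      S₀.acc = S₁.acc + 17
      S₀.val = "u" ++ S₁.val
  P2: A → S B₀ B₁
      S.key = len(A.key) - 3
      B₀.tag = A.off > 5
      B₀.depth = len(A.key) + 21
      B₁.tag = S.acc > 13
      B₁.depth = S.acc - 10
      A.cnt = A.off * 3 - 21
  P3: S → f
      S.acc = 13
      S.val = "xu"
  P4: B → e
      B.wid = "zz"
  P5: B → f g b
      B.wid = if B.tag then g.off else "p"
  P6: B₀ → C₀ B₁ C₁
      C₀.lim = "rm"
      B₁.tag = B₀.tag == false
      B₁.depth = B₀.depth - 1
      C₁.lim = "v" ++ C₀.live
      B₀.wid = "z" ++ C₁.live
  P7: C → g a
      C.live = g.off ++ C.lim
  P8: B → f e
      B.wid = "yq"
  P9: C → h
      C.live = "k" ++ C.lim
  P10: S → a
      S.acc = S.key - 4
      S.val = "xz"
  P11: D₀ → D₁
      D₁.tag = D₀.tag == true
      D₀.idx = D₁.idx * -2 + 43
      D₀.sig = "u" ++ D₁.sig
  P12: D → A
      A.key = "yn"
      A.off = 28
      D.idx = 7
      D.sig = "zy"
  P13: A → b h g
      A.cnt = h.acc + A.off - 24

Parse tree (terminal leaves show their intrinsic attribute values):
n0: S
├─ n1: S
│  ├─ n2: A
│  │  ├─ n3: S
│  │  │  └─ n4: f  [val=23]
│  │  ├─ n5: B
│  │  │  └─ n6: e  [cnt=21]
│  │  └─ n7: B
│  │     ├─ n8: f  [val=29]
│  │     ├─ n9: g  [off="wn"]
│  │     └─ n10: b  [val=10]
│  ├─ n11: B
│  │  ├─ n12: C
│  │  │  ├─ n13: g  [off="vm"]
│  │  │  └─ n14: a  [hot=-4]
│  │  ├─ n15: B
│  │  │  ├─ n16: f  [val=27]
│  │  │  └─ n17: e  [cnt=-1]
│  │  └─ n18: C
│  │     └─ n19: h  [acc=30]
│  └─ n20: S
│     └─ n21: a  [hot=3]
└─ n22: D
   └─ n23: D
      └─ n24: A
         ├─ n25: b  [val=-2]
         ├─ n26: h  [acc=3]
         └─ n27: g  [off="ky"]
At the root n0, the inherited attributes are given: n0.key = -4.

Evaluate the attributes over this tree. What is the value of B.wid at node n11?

"zkvvmrm"

1. n0.key = -4  [given at root]
2. n1.key = 5  [S₀.key * 2 + 13]
3. n2.key = "qq"  ["qq"]
4. n2.off = 5  [5]
5. n3.key = -1  [len(A.key) - 3]
6. n4.val = 23  [terminal]
7. n3.acc = 13  [13]
8. n3.val = "xu"  ["xu"]
9. n5.tag = false  [A.off > 5]
10. n5.depth = 23  [len(A.key) + 21]
11. n6.cnt = 21  [terminal]
12. n5.wid = "zz"  ["zz"]
13. n7.tag = false  [S.acc > 13]
14. n7.depth = 3  [S.acc - 10]
15. n8.val = 29  [terminal]
16. n9.off = "wn"  [terminal]
17. n10.val = 10  [terminal]
18. n7.wid = "p"  [if B.tag then g.off else "p"]
19. n2.cnt = -6  [A.off * 3 - 21]
20. n11.tag = true  [S₀.key == 5]
21. n11.depth = -7  [A.cnt - 1]
22. n12.lim = "rm"  ["rm"]
23. n13.off = "vm"  [terminal]
24. n14.hot = -4  [terminal]
25. n12.live = "vmrm"  [g.off ++ C.lim]
26. n15.tag = false  [B₀.tag == false]
27. n15.depth = -8  [B₀.depth - 1]
28. n16.val = 27  [terminal]
29. n17.cnt = -1  [terminal]
30. n15.wid = "yq"  ["yq"]
31. n18.lim = "vvmrm"  ["v" ++ C₀.live]
32. n19.acc = 30  [terminal]
33. n18.live = "kvvmrm"  ["k" ++ C.lim]
34. n11.wid = "zkvvmrm"  ["z" ++ C₁.live]
35. n20.key = 6  [S₀.key + 1]
36. n21.hot = 3  [terminal]
37. n20.acc = 2  [S.key - 4]
38. n20.val = "xz"  ["xz"]
39. n1.acc = 19  [S₁.acc + 17]
40. n1.val = "uxz"  ["u" ++ S₁.val]
41. n22.tag = true  [true]
42. n23.tag = true  [D₀.tag == true]
43. n24.key = "yn"  ["yn"]
44. n24.off = 28  [28]
45. n25.val = -2  [terminal]
46. n26.acc = 3  [terminal]
47. n27.off = "ky"  [terminal]
48. n24.cnt = 7  [h.acc + A.off - 24]
49. n23.idx = 7  [7]
50. n23.sig = "zy"  ["zy"]
51. n22.idx = 29  [D₁.idx * -2 + 43]
52. n22.sig = "uzy"  ["u" ++ D₁.sig]
53. n0.acc = -8  [S₁.acc - 27]
54. n0.val = "uzyuxz"  [D.sig ++ S₁.val]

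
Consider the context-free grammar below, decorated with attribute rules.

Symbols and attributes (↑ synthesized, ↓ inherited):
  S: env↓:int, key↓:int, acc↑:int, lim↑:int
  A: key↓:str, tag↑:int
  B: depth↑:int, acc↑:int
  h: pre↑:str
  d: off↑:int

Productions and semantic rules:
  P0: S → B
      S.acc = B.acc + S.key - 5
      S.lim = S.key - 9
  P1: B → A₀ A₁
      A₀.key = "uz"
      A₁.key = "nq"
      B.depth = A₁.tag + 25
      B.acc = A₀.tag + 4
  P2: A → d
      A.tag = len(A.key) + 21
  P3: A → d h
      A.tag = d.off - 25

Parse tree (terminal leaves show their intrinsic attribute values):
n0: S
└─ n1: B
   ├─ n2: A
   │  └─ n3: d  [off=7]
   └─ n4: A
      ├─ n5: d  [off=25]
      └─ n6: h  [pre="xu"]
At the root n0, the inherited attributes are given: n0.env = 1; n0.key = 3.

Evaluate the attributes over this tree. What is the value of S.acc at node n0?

25

1. n0.env = 1  [given at root]
2. n0.key = 3  [given at root]
3. n2.key = "uz"  ["uz"]
4. n3.off = 7  [terminal]
5. n2.tag = 23  [len(A.key) + 21]
6. n4.key = "nq"  ["nq"]
7. n5.off = 25  [terminal]
8. n6.pre = "xu"  [terminal]
9. n4.tag = 0  [d.off - 25]
10. n1.depth = 25  [A₁.tag + 25]
11. n1.acc = 27  [A₀.tag + 4]
12. n0.acc = 25  [B.acc + S.key - 5]
13. n0.lim = -6  [S.key - 9]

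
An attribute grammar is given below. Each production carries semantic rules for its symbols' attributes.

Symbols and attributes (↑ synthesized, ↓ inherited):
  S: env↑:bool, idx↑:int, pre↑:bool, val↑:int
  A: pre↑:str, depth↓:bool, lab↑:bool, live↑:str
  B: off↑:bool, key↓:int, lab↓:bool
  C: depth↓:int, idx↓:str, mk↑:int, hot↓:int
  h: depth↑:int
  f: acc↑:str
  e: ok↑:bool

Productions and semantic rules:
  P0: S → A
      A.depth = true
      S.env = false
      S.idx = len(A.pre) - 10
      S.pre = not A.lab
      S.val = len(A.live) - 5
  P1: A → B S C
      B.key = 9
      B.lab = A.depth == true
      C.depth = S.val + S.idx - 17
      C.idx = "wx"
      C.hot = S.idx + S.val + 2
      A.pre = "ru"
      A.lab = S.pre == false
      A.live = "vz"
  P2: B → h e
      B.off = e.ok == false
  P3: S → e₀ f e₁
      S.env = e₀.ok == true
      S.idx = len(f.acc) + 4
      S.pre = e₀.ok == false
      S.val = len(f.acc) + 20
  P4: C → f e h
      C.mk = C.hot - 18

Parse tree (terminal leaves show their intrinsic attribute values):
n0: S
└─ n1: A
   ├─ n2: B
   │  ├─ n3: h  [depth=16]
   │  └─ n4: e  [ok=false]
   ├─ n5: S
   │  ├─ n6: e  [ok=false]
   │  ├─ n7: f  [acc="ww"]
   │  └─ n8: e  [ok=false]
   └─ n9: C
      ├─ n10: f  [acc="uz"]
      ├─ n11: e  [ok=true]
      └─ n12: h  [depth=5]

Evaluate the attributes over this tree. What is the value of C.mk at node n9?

1. n1.depth = true  [true]
2. n2.key = 9  [9]
3. n2.lab = true  [A.depth == true]
4. n3.depth = 16  [terminal]
5. n4.ok = false  [terminal]
6. n2.off = true  [e.ok == false]
7. n6.ok = false  [terminal]
8. n7.acc = "ww"  [terminal]
9. n8.ok = false  [terminal]
10. n5.env = false  [e₀.ok == true]
11. n5.idx = 6  [len(f.acc) + 4]
12. n5.pre = true  [e₀.ok == false]
13. n5.val = 22  [len(f.acc) + 20]
14. n9.depth = 11  [S.val + S.idx - 17]
15. n9.idx = "wx"  ["wx"]
16. n9.hot = 30  [S.idx + S.val + 2]
17. n10.acc = "uz"  [terminal]
18. n11.ok = true  [terminal]
19. n12.depth = 5  [terminal]
20. n9.mk = 12  [C.hot - 18]
21. n1.pre = "ru"  ["ru"]
22. n1.lab = false  [S.pre == false]
23. n1.live = "vz"  ["vz"]
24. n0.env = false  [false]
25. n0.idx = -8  [len(A.pre) - 10]
26. n0.pre = true  [not A.lab]
27. n0.val = -3  [len(A.live) - 5]

12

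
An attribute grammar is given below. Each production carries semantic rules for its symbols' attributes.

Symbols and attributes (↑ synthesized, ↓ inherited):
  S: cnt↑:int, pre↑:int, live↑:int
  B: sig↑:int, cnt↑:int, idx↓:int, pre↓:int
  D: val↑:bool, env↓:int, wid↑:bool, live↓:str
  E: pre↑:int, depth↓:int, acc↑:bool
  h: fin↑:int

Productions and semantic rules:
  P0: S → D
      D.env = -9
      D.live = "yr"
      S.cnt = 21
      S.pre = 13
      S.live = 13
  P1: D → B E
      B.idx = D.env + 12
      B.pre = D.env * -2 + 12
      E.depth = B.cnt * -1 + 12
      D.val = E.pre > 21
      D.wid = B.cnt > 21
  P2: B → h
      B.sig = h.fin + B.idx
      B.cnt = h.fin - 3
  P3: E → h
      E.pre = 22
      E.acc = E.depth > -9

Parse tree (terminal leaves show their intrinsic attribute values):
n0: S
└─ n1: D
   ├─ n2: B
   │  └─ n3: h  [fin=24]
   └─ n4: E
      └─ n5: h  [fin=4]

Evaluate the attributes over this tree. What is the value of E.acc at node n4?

false

1. n1.env = -9  [-9]
2. n1.live = "yr"  ["yr"]
3. n2.idx = 3  [D.env + 12]
4. n2.pre = 30  [D.env * -2 + 12]
5. n3.fin = 24  [terminal]
6. n2.sig = 27  [h.fin + B.idx]
7. n2.cnt = 21  [h.fin - 3]
8. n4.depth = -9  [B.cnt * -1 + 12]
9. n5.fin = 4  [terminal]
10. n4.pre = 22  [22]
11. n4.acc = false  [E.depth > -9]
12. n1.val = true  [E.pre > 21]
13. n1.wid = false  [B.cnt > 21]
14. n0.cnt = 21  [21]
15. n0.pre = 13  [13]
16. n0.live = 13  [13]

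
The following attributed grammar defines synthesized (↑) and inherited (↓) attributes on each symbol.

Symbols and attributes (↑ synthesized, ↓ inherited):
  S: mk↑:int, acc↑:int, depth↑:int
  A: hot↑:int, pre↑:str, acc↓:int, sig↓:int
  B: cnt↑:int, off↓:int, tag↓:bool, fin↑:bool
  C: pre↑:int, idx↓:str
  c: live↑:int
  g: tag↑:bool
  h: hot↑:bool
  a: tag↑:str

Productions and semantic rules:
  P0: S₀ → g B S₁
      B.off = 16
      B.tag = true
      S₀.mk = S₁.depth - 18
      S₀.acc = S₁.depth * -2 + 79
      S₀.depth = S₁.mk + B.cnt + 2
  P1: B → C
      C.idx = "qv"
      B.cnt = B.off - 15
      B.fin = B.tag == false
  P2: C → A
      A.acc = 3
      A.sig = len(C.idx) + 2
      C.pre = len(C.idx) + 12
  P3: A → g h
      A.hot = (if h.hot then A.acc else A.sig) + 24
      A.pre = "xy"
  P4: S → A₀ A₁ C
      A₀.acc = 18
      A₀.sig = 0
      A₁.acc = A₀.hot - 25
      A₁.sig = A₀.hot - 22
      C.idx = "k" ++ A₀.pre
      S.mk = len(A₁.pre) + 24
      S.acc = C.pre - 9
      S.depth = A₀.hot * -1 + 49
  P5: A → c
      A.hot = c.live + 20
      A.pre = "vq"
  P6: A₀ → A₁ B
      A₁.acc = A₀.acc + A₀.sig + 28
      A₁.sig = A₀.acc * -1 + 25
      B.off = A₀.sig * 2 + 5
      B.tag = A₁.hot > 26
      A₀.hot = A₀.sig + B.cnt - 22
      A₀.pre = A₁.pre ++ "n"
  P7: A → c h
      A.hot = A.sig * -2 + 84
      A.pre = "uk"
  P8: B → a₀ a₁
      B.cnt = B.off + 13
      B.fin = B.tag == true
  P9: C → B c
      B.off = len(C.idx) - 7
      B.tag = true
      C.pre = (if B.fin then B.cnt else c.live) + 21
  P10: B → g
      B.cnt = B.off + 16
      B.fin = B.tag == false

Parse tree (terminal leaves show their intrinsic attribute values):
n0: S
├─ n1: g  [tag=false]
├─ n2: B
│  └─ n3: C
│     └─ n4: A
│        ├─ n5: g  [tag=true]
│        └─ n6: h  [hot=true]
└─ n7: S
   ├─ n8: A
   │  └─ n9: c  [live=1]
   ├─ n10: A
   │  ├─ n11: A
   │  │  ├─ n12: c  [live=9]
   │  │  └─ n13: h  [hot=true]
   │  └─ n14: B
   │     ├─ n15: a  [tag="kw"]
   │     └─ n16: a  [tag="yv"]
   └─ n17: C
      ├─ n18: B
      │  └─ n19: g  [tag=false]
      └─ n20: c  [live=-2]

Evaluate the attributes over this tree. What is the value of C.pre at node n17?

1. n1.tag = false  [terminal]
2. n2.off = 16  [16]
3. n2.tag = true  [true]
4. n3.idx = "qv"  ["qv"]
5. n4.acc = 3  [3]
6. n4.sig = 4  [len(C.idx) + 2]
7. n5.tag = true  [terminal]
8. n6.hot = true  [terminal]
9. n4.hot = 27  [(if h.hot then A.acc else A.sig) + 24]
10. n4.pre = "xy"  ["xy"]
11. n3.pre = 14  [len(C.idx) + 12]
12. n2.cnt = 1  [B.off - 15]
13. n2.fin = false  [B.tag == false]
14. n8.acc = 18  [18]
15. n8.sig = 0  [0]
16. n9.live = 1  [terminal]
17. n8.hot = 21  [c.live + 20]
18. n8.pre = "vq"  ["vq"]
19. n10.acc = -4  [A₀.hot - 25]
20. n10.sig = -1  [A₀.hot - 22]
21. n11.acc = 23  [A₀.acc + A₀.sig + 28]
22. n11.sig = 29  [A₀.acc * -1 + 25]
23. n12.live = 9  [terminal]
24. n13.hot = true  [terminal]
25. n11.hot = 26  [A.sig * -2 + 84]
26. n11.pre = "uk"  ["uk"]
27. n14.off = 3  [A₀.sig * 2 + 5]
28. n14.tag = false  [A₁.hot > 26]
29. n15.tag = "kw"  [terminal]
30. n16.tag = "yv"  [terminal]
31. n14.cnt = 16  [B.off + 13]
32. n14.fin = false  [B.tag == true]
33. n10.hot = -7  [A₀.sig + B.cnt - 22]
34. n10.pre = "ukn"  [A₁.pre ++ "n"]
35. n17.idx = "kvq"  ["k" ++ A₀.pre]
36. n18.off = -4  [len(C.idx) - 7]
37. n18.tag = true  [true]
38. n19.tag = false  [terminal]
39. n18.cnt = 12  [B.off + 16]
40. n18.fin = false  [B.tag == false]
41. n20.live = -2  [terminal]
42. n17.pre = 19  [(if B.fin then B.cnt else c.live) + 21]
43. n7.mk = 27  [len(A₁.pre) + 24]
44. n7.acc = 10  [C.pre - 9]
45. n7.depth = 28  [A₀.hot * -1 + 49]
46. n0.mk = 10  [S₁.depth - 18]
47. n0.acc = 23  [S₁.depth * -2 + 79]
48. n0.depth = 30  [S₁.mk + B.cnt + 2]

19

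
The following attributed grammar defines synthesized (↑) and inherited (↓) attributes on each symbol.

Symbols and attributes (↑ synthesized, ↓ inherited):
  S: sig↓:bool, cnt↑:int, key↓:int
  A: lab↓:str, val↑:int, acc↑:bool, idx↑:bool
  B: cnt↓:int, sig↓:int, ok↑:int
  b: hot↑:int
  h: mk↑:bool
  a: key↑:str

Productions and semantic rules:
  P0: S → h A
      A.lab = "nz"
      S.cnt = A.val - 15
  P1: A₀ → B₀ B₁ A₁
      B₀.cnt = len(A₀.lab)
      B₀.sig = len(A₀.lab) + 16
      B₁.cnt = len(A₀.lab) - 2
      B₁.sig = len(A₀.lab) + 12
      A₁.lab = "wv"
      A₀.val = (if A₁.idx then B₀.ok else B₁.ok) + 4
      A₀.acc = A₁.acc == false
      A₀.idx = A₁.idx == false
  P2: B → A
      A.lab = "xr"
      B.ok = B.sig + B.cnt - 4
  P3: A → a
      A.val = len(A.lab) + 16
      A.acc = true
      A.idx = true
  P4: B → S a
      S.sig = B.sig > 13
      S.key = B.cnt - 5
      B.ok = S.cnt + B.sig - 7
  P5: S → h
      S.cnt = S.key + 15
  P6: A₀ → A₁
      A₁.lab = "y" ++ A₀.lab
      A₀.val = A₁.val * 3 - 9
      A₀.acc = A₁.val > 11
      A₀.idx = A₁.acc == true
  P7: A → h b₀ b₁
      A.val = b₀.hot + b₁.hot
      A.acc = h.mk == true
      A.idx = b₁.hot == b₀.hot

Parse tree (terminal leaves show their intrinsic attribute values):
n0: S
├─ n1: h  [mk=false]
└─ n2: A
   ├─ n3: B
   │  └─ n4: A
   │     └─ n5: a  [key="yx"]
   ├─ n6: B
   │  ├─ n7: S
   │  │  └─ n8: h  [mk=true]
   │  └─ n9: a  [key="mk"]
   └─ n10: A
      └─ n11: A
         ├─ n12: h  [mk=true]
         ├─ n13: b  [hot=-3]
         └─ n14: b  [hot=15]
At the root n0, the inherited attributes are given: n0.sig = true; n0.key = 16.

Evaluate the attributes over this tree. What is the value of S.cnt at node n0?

1. n0.sig = true  [given at root]
2. n0.key = 16  [given at root]
3. n1.mk = false  [terminal]
4. n2.lab = "nz"  ["nz"]
5. n3.cnt = 2  [len(A₀.lab)]
6. n3.sig = 18  [len(A₀.lab) + 16]
7. n4.lab = "xr"  ["xr"]
8. n5.key = "yx"  [terminal]
9. n4.val = 18  [len(A.lab) + 16]
10. n4.acc = true  [true]
11. n4.idx = true  [true]
12. n3.ok = 16  [B.sig + B.cnt - 4]
13. n6.cnt = 0  [len(A₀.lab) - 2]
14. n6.sig = 14  [len(A₀.lab) + 12]
15. n7.sig = true  [B.sig > 13]
16. n7.key = -5  [B.cnt - 5]
17. n8.mk = true  [terminal]
18. n7.cnt = 10  [S.key + 15]
19. n9.key = "mk"  [terminal]
20. n6.ok = 17  [S.cnt + B.sig - 7]
21. n10.lab = "wv"  ["wv"]
22. n11.lab = "ywv"  ["y" ++ A₀.lab]
23. n12.mk = true  [terminal]
24. n13.hot = -3  [terminal]
25. n14.hot = 15  [terminal]
26. n11.val = 12  [b₀.hot + b₁.hot]
27. n11.acc = true  [h.mk == true]
28. n11.idx = false  [b₁.hot == b₀.hot]
29. n10.val = 27  [A₁.val * 3 - 9]
30. n10.acc = true  [A₁.val > 11]
31. n10.idx = true  [A₁.acc == true]
32. n2.val = 20  [(if A₁.idx then B₀.ok else B₁.ok) + 4]
33. n2.acc = false  [A₁.acc == false]
34. n2.idx = false  [A₁.idx == false]
35. n0.cnt = 5  [A.val - 15]

5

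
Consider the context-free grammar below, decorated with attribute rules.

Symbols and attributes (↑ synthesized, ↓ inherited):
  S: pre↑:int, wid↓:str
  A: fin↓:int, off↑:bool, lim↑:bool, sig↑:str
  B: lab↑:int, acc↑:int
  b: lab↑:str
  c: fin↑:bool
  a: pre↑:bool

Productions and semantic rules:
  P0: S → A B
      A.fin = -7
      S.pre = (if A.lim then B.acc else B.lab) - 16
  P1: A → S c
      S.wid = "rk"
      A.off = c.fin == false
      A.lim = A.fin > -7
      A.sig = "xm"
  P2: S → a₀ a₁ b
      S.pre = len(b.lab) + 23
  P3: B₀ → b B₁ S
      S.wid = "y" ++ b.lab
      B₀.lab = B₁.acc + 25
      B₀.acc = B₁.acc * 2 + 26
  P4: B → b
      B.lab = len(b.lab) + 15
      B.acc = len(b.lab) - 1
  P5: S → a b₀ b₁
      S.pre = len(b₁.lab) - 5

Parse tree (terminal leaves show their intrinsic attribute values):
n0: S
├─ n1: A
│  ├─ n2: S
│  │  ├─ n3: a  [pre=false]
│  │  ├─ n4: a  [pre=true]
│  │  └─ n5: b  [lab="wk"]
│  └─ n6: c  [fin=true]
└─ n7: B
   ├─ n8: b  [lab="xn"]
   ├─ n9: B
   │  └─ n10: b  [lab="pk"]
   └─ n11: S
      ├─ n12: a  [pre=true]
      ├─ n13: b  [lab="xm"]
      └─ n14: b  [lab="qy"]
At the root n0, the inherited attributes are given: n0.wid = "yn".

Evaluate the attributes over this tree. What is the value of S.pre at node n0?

10

1. n0.wid = "yn"  [given at root]
2. n1.fin = -7  [-7]
3. n2.wid = "rk"  ["rk"]
4. n3.pre = false  [terminal]
5. n4.pre = true  [terminal]
6. n5.lab = "wk"  [terminal]
7. n2.pre = 25  [len(b.lab) + 23]
8. n6.fin = true  [terminal]
9. n1.off = false  [c.fin == false]
10. n1.lim = false  [A.fin > -7]
11. n1.sig = "xm"  ["xm"]
12. n8.lab = "xn"  [terminal]
13. n10.lab = "pk"  [terminal]
14. n9.lab = 17  [len(b.lab) + 15]
15. n9.acc = 1  [len(b.lab) - 1]
16. n11.wid = "yxn"  ["y" ++ b.lab]
17. n12.pre = true  [terminal]
18. n13.lab = "xm"  [terminal]
19. n14.lab = "qy"  [terminal]
20. n11.pre = -3  [len(b₁.lab) - 5]
21. n7.lab = 26  [B₁.acc + 25]
22. n7.acc = 28  [B₁.acc * 2 + 26]
23. n0.pre = 10  [(if A.lim then B.acc else B.lab) - 16]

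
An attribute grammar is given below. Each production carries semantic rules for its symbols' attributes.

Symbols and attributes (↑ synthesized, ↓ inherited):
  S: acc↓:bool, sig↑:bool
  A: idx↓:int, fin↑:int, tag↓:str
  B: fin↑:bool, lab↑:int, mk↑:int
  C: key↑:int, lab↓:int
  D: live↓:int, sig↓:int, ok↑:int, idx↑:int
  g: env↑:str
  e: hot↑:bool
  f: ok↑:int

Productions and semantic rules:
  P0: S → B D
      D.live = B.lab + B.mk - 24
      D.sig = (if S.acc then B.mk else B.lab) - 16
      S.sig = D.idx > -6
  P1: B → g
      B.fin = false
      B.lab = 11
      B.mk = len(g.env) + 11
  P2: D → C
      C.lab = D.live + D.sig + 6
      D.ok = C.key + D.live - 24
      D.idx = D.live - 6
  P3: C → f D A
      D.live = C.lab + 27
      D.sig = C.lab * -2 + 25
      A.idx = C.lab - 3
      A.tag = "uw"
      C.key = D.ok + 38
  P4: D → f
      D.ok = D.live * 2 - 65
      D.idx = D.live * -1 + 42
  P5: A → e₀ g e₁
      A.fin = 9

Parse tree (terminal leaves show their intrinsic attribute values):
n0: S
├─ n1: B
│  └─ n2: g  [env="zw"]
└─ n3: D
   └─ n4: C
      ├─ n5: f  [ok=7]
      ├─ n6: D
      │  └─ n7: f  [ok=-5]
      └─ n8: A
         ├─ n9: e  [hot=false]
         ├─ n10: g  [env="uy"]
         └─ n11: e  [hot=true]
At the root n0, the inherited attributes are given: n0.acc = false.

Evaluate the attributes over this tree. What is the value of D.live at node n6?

1. n0.acc = false  [given at root]
2. n2.env = "zw"  [terminal]
3. n1.fin = false  [false]
4. n1.lab = 11  [11]
5. n1.mk = 13  [len(g.env) + 11]
6. n3.live = 0  [B.lab + B.mk - 24]
7. n3.sig = -5  [(if S.acc then B.mk else B.lab) - 16]
8. n4.lab = 1  [D.live + D.sig + 6]
9. n5.ok = 7  [terminal]
10. n6.live = 28  [C.lab + 27]
11. n6.sig = 23  [C.lab * -2 + 25]
12. n7.ok = -5  [terminal]
13. n6.ok = -9  [D.live * 2 - 65]
14. n6.idx = 14  [D.live * -1 + 42]
15. n8.idx = -2  [C.lab - 3]
16. n8.tag = "uw"  ["uw"]
17. n9.hot = false  [terminal]
18. n10.env = "uy"  [terminal]
19. n11.hot = true  [terminal]
20. n8.fin = 9  [9]
21. n4.key = 29  [D.ok + 38]
22. n3.ok = 5  [C.key + D.live - 24]
23. n3.idx = -6  [D.live - 6]
24. n0.sig = false  [D.idx > -6]

28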